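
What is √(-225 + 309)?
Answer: 2*√21 ≈ 9.1651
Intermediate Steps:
√(-225 + 309) = √84 = 2*√21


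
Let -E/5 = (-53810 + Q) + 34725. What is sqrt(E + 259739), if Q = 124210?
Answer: I*sqrt(265886) ≈ 515.64*I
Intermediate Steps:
E = -525625 (E = -5*((-53810 + 124210) + 34725) = -5*(70400 + 34725) = -5*105125 = -525625)
sqrt(E + 259739) = sqrt(-525625 + 259739) = sqrt(-265886) = I*sqrt(265886)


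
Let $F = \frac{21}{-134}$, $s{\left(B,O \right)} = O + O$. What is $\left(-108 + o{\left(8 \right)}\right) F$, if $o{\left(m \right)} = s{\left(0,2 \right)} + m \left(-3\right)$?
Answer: $\frac{1344}{67} \approx 20.06$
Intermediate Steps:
$s{\left(B,O \right)} = 2 O$
$o{\left(m \right)} = 4 - 3 m$ ($o{\left(m \right)} = 2 \cdot 2 + m \left(-3\right) = 4 - 3 m$)
$F = - \frac{21}{134}$ ($F = 21 \left(- \frac{1}{134}\right) = - \frac{21}{134} \approx -0.15672$)
$\left(-108 + o{\left(8 \right)}\right) F = \left(-108 + \left(4 - 24\right)\right) \left(- \frac{21}{134}\right) = \left(-108 - 20\right) \left(- \frac{21}{134}\right) = \left(-128\right) \left(- \frac{21}{134}\right) = \frac{1344}{67}$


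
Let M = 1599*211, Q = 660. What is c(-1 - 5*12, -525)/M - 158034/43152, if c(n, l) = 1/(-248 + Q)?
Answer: -915308351915/249929673864 ≈ -3.6623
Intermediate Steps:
c(n, l) = 1/412 (c(n, l) = 1/(-248 + 660) = 1/412)
M = 337389
c(-1 - 5*12, -525)/M - 158034/43152 = (1/412)/337389 - 158034/43152 = (1/412)*(1/337389) - 158034*1/43152 = 1/139004268 - 26339/7192 = -915308351915/249929673864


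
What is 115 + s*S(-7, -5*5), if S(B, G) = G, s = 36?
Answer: -785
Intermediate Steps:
115 + s*S(-7, -5*5) = 115 + 36*(-5*5) = 115 + 36*(-25) = 115 - 900 = -785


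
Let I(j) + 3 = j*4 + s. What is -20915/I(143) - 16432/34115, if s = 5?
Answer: -722947193/19582010 ≈ -36.919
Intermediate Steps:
I(j) = 2 + 4*j (I(j) = -3 + (j*4 + 5) = -3 + (4*j + 5) = -3 + (5 + 4*j) = 2 + 4*j)
-20915/I(143) - 16432/34115 = -20915/(2 + 4*143) - 16432/34115 = -20915/(2 + 572) - 16432*1/34115 = -20915/574 - 16432/34115 = -722947193/19582010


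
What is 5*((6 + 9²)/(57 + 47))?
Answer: 435/104 ≈ 4.1827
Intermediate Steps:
5*((6 + 9²)/(57 + 47)) = 5*((6 + 81)/104) = 5*(87*(1/104)) = 5*(87/104) = 435/104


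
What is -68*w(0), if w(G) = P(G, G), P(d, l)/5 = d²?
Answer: 0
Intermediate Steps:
P(d, l) = 5*d²
w(G) = 5*G²
-68*w(0) = -340*0² = -340*0 = -68*0 = 0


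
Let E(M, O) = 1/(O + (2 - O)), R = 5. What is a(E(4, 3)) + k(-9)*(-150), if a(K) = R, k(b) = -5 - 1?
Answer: 905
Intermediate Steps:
k(b) = -6
E(M, O) = 1/2
a(K) = 5
a(E(4, 3)) + k(-9)*(-150) = 5 - 6*(-150) = 5 + 900 = 905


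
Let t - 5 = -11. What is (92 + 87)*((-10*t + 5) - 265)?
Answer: -35800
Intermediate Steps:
t = -6 (t = 5 - 11 = -6)
(92 + 87)*((-10*t + 5) - 265) = (92 + 87)*((-10*(-6) + 5) - 265) = 179*((60 + 5) - 265) = 179*(65 - 265) = 179*(-200) = -35800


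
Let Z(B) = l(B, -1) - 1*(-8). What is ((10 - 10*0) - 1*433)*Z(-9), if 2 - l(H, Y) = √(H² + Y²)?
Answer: -4230 + 423*√82 ≈ -399.57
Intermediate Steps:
l(H, Y) = 2 - √(H² + Y²)
Z(B) = 10 - √(1 + B²) (Z(B) = (2 - √(B² + (-1)²)) - 1*(-8) = (2 - √(B² + 1)) + 8 = (2 - √(1 + B²)) + 8 = 10 - √(1 + B²))
((10 - 10*0) - 1*433)*Z(-9) = ((10 - 10*0) - 1*433)*(10 - √(1 + (-9)²)) = ((10 + 0) - 433)*(10 - √(1 + 81)) = (10 - 433)*(10 - √82) = -423*(10 - √82) = -4230 + 423*√82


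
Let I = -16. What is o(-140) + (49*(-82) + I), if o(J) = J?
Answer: -4174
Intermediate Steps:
o(-140) + (49*(-82) + I) = -140 + (49*(-82) - 16) = -140 + (-4018 - 16) = -140 - 4034 = -4174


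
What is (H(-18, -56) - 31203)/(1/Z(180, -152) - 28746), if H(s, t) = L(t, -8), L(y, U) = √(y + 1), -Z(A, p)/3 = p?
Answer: 14228568/13108175 - 456*I*√55/13108175 ≈ 1.0855 - 0.00025799*I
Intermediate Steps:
Z(A, p) = -3*p
L(y, U) = √(1 + y)
H(s, t) = √(1 + t)
(H(-18, -56) - 31203)/(1/Z(180, -152) - 28746) = (√(1 - 56) - 31203)/(1/(-3*(-152)) - 28746) = (√(-55) - 31203)/(1/456 - 28746) = (I*√55 - 31203)/(1/456 - 28746) = (-31203 + I*√55)/(-13108175/456) = (-31203 + I*√55)*(-456/13108175) = 14228568/13108175 - 456*I*√55/13108175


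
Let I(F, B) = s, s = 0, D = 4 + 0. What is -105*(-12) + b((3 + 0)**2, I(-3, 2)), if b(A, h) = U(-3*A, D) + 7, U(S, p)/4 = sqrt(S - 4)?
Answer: 1267 + 4*I*sqrt(31) ≈ 1267.0 + 22.271*I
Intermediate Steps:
D = 4
I(F, B) = 0
U(S, p) = 4*sqrt(-4 + S) (U(S, p) = 4*sqrt(S - 4) = 4*sqrt(-4 + S))
b(A, h) = 7 + 4*sqrt(-4 - 3*A) (b(A, h) = 4*sqrt(-4 - 3*A) + 7 = 7 + 4*sqrt(-4 - 3*A))
-105*(-12) + b((3 + 0)**2, I(-3, 2)) = -105*(-12) + (7 + 4*sqrt(-4 - 3*(3 + 0)**2)) = 1260 + (7 + 4*sqrt(-4 - 3*3**2)) = 1260 + (7 + 4*sqrt(-4 - 3*9)) = 1260 + (7 + 4*sqrt(-4 - 27)) = 1260 + (7 + 4*sqrt(-31)) = 1260 + (7 + 4*(I*sqrt(31))) = 1260 + (7 + 4*I*sqrt(31)) = 1267 + 4*I*sqrt(31)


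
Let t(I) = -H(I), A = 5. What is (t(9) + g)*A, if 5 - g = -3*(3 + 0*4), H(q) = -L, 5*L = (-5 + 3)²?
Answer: 74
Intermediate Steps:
L = ⅘ (L = (-5 + 3)²/5 = (⅕)*(-2)² = (⅕)*4 = ⅘ ≈ 0.80000)
H(q) = -⅘ (H(q) = -1*⅘ = -⅘)
t(I) = ⅘ (t(I) = -1*(-⅘) = ⅘)
g = 14 (g = 5 - (-3)*(3 + 0*4) = 5 - (-3)*(3 + 0) = 5 - (-3)*3 = 5 - 1*(-9) = 5 + 9 = 14)
(t(9) + g)*A = (⅘ + 14)*5 = (74/5)*5 = 74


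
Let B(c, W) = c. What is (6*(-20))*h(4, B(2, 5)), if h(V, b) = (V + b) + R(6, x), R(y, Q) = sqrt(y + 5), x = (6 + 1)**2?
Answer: -720 - 120*sqrt(11) ≈ -1118.0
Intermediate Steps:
x = 49 (x = 7**2 = 49)
R(y, Q) = sqrt(5 + y)
h(V, b) = V + b + sqrt(11) (h(V, b) = (V + b) + sqrt(5 + 6) = (V + b) + sqrt(11) = V + b + sqrt(11))
(6*(-20))*h(4, B(2, 5)) = (6*(-20))*(4 + 2 + sqrt(11)) = -120*(6 + sqrt(11)) = -720 - 120*sqrt(11)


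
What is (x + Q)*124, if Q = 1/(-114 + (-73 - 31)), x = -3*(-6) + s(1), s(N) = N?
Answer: 256742/109 ≈ 2355.4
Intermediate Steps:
x = 19 (x = -3*(-6) + 1 = 18 + 1 = 19)
Q = -1/218 (Q = 1/(-114 - 104) = 1/(-218) = -1/218 ≈ -0.0045872)
(x + Q)*124 = (19 - 1/218)*124 = (4141/218)*124 = 256742/109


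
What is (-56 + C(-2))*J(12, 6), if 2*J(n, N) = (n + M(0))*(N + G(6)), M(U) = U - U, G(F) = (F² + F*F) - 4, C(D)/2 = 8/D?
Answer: -28416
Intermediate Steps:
C(D) = 16/D (C(D) = 2*(8/D) = 16/D)
G(F) = -4 + 2*F² (G(F) = (F² + F²) - 4 = 2*F² - 4 = -4 + 2*F²)
M(U) = 0
J(n, N) = n*(68 + N)/2 (J(n, N) = ((n + 0)*(N + (-4 + 2*6²)))/2 = (n*(N + (-4 + 2*36)))/2 = (n*(N + (-4 + 72)))/2 = (n*(N + 68))/2 = (n*(68 + N))/2 = n*(68 + N)/2)
(-56 + C(-2))*J(12, 6) = (-56 + 16/(-2))*((½)*12*(68 + 6)) = (-56 + 16*(-½))*((½)*12*74) = (-56 - 8)*444 = -64*444 = -28416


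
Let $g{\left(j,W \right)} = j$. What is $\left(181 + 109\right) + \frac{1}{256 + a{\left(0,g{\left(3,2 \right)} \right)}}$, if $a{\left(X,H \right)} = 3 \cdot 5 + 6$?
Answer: $\frac{80331}{277} \approx 290.0$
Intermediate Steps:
$a{\left(X,H \right)} = 21$ ($a{\left(X,H \right)} = 15 + 6 = 21$)
$\left(181 + 109\right) + \frac{1}{256 + a{\left(0,g{\left(3,2 \right)} \right)}} = \left(181 + 109\right) + \frac{1}{256 + 21} = 290 + \frac{1}{277} = \frac{80331}{277}$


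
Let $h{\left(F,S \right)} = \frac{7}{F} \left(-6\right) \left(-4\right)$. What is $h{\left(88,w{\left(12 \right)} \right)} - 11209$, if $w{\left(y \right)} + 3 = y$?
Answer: $- \frac{123278}{11} \approx -11207.0$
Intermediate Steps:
$w{\left(y \right)} = -3 + y$
$h{\left(F,S \right)} = \frac{168}{F}$ ($h{\left(F,S \right)} = - \frac{42}{F} \left(-4\right) = \frac{168}{F}$)
$h{\left(88,w{\left(12 \right)} \right)} - 11209 = \frac{168}{88} - 11209 = 168 \cdot \frac{1}{88} - 11209 = \frac{21}{11} - 11209 = - \frac{123278}{11}$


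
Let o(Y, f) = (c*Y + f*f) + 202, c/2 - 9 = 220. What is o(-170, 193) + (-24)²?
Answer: -39833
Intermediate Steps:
c = 458 (c = 18 + 2*220 = 18 + 440 = 458)
o(Y, f) = 202 + f² + 458*Y (o(Y, f) = (458*Y + f*f) + 202 = (458*Y + f²) + 202 = (f² + 458*Y) + 202 = 202 + f² + 458*Y)
o(-170, 193) + (-24)² = (202 + 193² + 458*(-170)) + (-24)² = (202 + 37249 - 77860) + 576 = -40409 + 576 = -39833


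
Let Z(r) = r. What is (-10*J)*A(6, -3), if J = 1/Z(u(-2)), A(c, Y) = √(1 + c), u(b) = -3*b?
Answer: -5*√7/3 ≈ -4.4096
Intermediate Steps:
J = ⅙ (J = 1/(-3*(-2)) = 1/6 = ⅙ ≈ 0.16667)
(-10*J)*A(6, -3) = (-10*⅙)*√(1 + 6) = -5*√7/3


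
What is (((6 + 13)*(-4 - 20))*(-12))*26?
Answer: 142272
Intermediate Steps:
(((6 + 13)*(-4 - 20))*(-12))*26 = ((19*(-24))*(-12))*26 = -456*(-12)*26 = 5472*26 = 142272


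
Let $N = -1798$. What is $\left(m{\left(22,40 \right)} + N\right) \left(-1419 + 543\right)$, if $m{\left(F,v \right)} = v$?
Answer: $1540008$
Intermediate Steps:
$\left(m{\left(22,40 \right)} + N\right) \left(-1419 + 543\right) = \left(40 - 1798\right) \left(-1419 + 543\right) = \left(-1758\right) \left(-876\right) = 1540008$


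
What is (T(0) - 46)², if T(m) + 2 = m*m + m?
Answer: 2304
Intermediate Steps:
T(m) = -2 + m + m² (T(m) = -2 + (m*m + m) = -2 + (m² + m) = -2 + (m + m²) = -2 + m + m²)
(T(0) - 46)² = ((-2 + 0 + 0²) - 46)² = ((-2 + 0 + 0) - 46)² = (-2 - 46)² = (-48)² = 2304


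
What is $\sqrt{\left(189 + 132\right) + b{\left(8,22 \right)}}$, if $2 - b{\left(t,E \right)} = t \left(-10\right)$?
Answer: $\sqrt{403} \approx 20.075$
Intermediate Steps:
$b{\left(t,E \right)} = 2 + 10 t$ ($b{\left(t,E \right)} = 2 - t \left(-10\right) = 2 - - 10 t = 2 + 10 t$)
$\sqrt{\left(189 + 132\right) + b{\left(8,22 \right)}} = \sqrt{\left(189 + 132\right) + \left(2 + 10 \cdot 8\right)} = \sqrt{321 + \left(2 + 80\right)} = \sqrt{321 + 82} = \sqrt{403}$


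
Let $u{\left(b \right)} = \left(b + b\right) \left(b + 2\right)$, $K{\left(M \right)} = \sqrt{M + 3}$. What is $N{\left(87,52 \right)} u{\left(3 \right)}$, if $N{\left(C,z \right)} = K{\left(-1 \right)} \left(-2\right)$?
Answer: $- 60 \sqrt{2} \approx -84.853$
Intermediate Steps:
$K{\left(M \right)} = \sqrt{3 + M}$
$N{\left(C,z \right)} = - 2 \sqrt{2}$ ($N{\left(C,z \right)} = \sqrt{3 - 1} \left(-2\right) = \sqrt{2} \left(-2\right) = - 2 \sqrt{2}$)
$u{\left(b \right)} = 2 b \left(2 + b\right)$
$N{\left(87,52 \right)} u{\left(3 \right)} = - 2 \sqrt{2} \cdot 2 \cdot 3 \left(2 + 3\right) = - 2 \sqrt{2} \cdot 2 \cdot 3 \cdot 5 = - 2 \sqrt{2} \cdot 30 = - 60 \sqrt{2}$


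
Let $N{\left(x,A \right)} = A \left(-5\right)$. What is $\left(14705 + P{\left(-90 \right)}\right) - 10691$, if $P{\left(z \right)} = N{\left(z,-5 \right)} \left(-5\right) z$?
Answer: $15264$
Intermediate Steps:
$N{\left(x,A \right)} = - 5 A$
$P{\left(z \right)} = - 125 z$ ($P{\left(z \right)} = \left(-5\right) \left(-5\right) \left(-5\right) z = 25 \left(-5\right) z = - 125 z$)
$\left(14705 + P{\left(-90 \right)}\right) - 10691 = \left(14705 - -11250\right) - 10691 = \left(14705 + 11250\right) - 10691 = 25955 - 10691 = 15264$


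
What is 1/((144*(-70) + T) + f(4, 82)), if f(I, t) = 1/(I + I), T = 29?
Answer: -8/80407 ≈ -9.9494e-5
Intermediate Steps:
f(I, t) = 1/(2*I)
1/((144*(-70) + T) + f(4, 82)) = 1/((144*(-70) + 29) + (1/2)/4) = 1/((-10080 + 29) + (1/2)*(1/4)) = 1/(-10051 + 1/8) = 1/(-80407/8) = -8/80407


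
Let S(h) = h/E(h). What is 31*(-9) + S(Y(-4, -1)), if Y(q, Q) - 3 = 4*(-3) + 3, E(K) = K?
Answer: -278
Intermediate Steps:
Y(q, Q) = -6 (Y(q, Q) = 3 + (4*(-3) + 3) = 3 + (-12 + 3) = 3 - 9 = -6)
S(h) = 1 (S(h) = h/h = 1)
31*(-9) + S(Y(-4, -1)) = 31*(-9) + 1 = -279 + 1 = -278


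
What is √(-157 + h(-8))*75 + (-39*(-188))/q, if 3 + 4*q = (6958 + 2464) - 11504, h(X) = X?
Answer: -9776/695 + 75*I*√165 ≈ -14.066 + 963.39*I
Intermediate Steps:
q = -2085/4 (q = -¾ + ((6958 + 2464) - 11504)/4 = -¾ + (9422 - 11504)/4 = -¾ + (¼)*(-2082) = -¾ - 1041/2 = -2085/4 ≈ -521.25)
√(-157 + h(-8))*75 + (-39*(-188))/q = √(-157 - 8)*75 + (-39*(-188))/(-2085/4) = √(-165)*75 + 7332*(-4/2085) = (I*√165)*75 - 9776/695 = 75*I*√165 - 9776/695 = -9776/695 + 75*I*√165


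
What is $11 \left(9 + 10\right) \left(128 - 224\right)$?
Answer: $-20064$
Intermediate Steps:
$11 \left(9 + 10\right) \left(128 - 224\right) = 11 \cdot 19 \left(-96\right) = 209 \left(-96\right) = -20064$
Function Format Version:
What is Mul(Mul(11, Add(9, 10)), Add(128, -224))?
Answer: -20064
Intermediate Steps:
Mul(Mul(11, Add(9, 10)), Add(128, -224)) = Mul(Mul(11, 19), -96) = Mul(209, -96) = -20064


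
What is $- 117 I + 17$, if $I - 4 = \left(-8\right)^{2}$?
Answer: $-7939$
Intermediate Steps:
$I = 68$ ($I = 4 + \left(-8\right)^{2} = 4 + 64 = 68$)
$- 117 I + 17 = \left(-117\right) 68 + 17 = -7956 + 17 = -7939$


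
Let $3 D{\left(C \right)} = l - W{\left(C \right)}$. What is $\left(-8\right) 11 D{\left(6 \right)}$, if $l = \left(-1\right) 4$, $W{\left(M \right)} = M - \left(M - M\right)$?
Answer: $\frac{880}{3} \approx 293.33$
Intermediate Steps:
$W{\left(M \right)} = M$ ($W{\left(M \right)} = M - 0 = M + 0 = M$)
$l = -4$
$D{\left(C \right)} = - \frac{4}{3} - \frac{C}{3}$ ($D{\left(C \right)} = \frac{-4 - C}{3} = - \frac{4}{3} - \frac{C}{3}$)
$\left(-8\right) 11 D{\left(6 \right)} = \left(-8\right) 11 \left(- \frac{4}{3} - 2\right) = - 88 \left(- \frac{4}{3} - 2\right) = \left(-88\right) \left(- \frac{10}{3}\right) = \frac{880}{3}$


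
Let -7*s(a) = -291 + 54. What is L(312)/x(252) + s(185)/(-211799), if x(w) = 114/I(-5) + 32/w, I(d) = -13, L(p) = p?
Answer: -2397757605/66416413 ≈ -36.102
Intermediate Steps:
s(a) = 237/7 (s(a) = -(-291 + 54)/7 = -1/7*(-237) = 237/7)
x(w) = -114/13 + 32/w (x(w) = 114/(-13) + 32/w = 114*(-1/13) + 32/w = -114/13 + 32/w)
L(312)/x(252) + s(185)/(-211799) = 312/(-114/13 + 32/252) + (237/7)/(-211799) = 312/(-114/13 + 32*(1/252)) + (237/7)*(-1/211799) = 312/(-114/13 + 8/63) - 3/18767 = 312/(-7078/819) - 3/18767 = 312*(-819/7078) - 3/18767 = -127764/3539 - 3/18767 = -2397757605/66416413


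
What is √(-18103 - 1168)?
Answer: I*√19271 ≈ 138.82*I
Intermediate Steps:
√(-18103 - 1168) = √(-19271) = I*√19271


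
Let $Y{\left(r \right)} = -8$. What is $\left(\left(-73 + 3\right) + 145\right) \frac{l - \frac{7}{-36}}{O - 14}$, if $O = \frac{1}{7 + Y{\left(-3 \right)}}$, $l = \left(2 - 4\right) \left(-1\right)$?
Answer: $- \frac{395}{36} \approx -10.972$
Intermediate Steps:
$l = 2$ ($l = \left(-2\right) \left(-1\right) = 2$)
$O = -1$ ($O = \frac{1}{7 - 8} = \frac{1}{-1} = -1$)
$\left(\left(-73 + 3\right) + 145\right) \frac{l - \frac{7}{-36}}{O - 14} = \left(\left(-73 + 3\right) + 145\right) \frac{2 - \frac{7}{-36}}{-1 - 14} = \left(-70 + 145\right) \frac{2 - - \frac{7}{36}}{-15} = 75 \left(2 + \frac{7}{36}\right) \left(- \frac{1}{15}\right) = 75 \cdot \frac{79}{36} \left(- \frac{1}{15}\right) = 75 \left(- \frac{79}{540}\right) = - \frac{395}{36}$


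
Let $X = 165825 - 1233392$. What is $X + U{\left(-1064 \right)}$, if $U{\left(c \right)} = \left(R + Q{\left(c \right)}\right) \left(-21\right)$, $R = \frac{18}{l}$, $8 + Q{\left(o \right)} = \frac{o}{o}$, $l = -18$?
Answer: $-1067399$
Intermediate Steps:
$Q{\left(o \right)} = -7$ ($Q{\left(o \right)} = -8 + \frac{o}{o} = -8 + 1 = -7$)
$R = -1$ ($R = \frac{18}{-18} = 18 \left(- \frac{1}{18}\right) = -1$)
$U{\left(c \right)} = 168$ ($U{\left(c \right)} = \left(-1 - 7\right) \left(-21\right) = \left(-8\right) \left(-21\right) = 168$)
$X = -1067567$
$X + U{\left(-1064 \right)} = -1067567 + 168 = -1067399$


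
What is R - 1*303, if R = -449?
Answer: -752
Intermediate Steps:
R - 1*303 = -449 - 1*303 = -449 - 303 = -752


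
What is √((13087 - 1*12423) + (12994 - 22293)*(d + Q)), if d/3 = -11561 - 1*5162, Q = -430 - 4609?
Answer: 4*√32086241 ≈ 22658.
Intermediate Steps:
Q = -5039
d = -50169 (d = 3*(-11561 - 1*5162) = 3*(-11561 - 5162) = 3*(-16723) = -50169)
√((13087 - 1*12423) + (12994 - 22293)*(d + Q)) = √((13087 - 1*12423) + (12994 - 22293)*(-50169 - 5039)) = √((13087 - 12423) - 9299*(-55208)) = √(664 + 513379192) = √513379856 = 4*√32086241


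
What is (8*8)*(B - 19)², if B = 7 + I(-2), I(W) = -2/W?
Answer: 7744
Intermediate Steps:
B = 8 (B = 7 - 2/(-2) = 7 - 2*(-½) = 7 + 1 = 8)
(8*8)*(B - 19)² = (8*8)*(8 - 19)² = 64*(-11)² = 64*121 = 7744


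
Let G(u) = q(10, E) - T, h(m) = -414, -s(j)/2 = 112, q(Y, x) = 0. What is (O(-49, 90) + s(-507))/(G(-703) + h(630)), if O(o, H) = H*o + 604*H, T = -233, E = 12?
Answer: -49726/181 ≈ -274.73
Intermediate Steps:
O(o, H) = 604*H + H*o
s(j) = -224 (s(j) = -2*112 = -224)
G(u) = 233 (G(u) = 0 - 1*(-233) = 0 + 233 = 233)
(O(-49, 90) + s(-507))/(G(-703) + h(630)) = (90*(604 - 49) - 224)/(233 - 414) = (90*555 - 224)/(-181) = (49950 - 224)*(-1/181) = 49726*(-1/181) = -49726/181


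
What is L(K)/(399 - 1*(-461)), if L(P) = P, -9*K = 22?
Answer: -11/3870 ≈ -0.0028424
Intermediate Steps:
K = -22/9 (K = -⅑*22 = -22/9 ≈ -2.4444)
L(K)/(399 - 1*(-461)) = -22/(9*(399 - 1*(-461))) = -22/(9*(399 + 461)) = -22/9/860 = -22/9*1/860 = -11/3870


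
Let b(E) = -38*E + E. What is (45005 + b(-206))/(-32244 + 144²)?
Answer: -52627/11508 ≈ -4.5731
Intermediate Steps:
b(E) = -37*E
(45005 + b(-206))/(-32244 + 144²) = (45005 - 37*(-206))/(-32244 + 144²) = (45005 + 7622)/(-32244 + 20736) = 52627/(-11508) = 52627*(-1/11508) = -52627/11508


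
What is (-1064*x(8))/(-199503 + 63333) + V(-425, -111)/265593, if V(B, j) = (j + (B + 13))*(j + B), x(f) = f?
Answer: 6738831896/6027633135 ≈ 1.1180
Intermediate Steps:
V(B, j) = (B + j)*(13 + B + j) (V(B, j) = (j + (13 + B))*(B + j) = (13 + B + j)*(B + j) = (B + j)*(13 + B + j))
(-1064*x(8))/(-199503 + 63333) + V(-425, -111)/265593 = (-1064*8)/(-199503 + 63333) + ((-425)**2 + (-111)**2 + 13*(-425) + 13*(-111) + 2*(-425)*(-111))/265593 = -8512/(-136170) + (180625 + 12321 - 5525 - 1443 + 94350)*(1/265593) = -8512*(-1/136170) + 280328*(1/265593) = 4256/68085 + 280328/265593 = 6738831896/6027633135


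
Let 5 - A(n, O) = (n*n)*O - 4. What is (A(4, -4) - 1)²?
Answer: 5184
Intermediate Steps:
A(n, O) = 9 - O*n² (A(n, O) = 5 - ((n*n)*O - 4) = 5 - (n²*O - 4) = 5 - (O*n² - 4) = 5 - (-4 + O*n²) = 5 + (4 - O*n²) = 9 - O*n²)
(A(4, -4) - 1)² = ((9 - 1*(-4)*4²) - 1)² = ((9 - 1*(-4)*16) - 1)² = ((9 + 64) - 1)² = (73 - 1)² = 72² = 5184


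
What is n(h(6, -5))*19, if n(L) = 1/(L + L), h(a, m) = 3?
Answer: 19/6 ≈ 3.1667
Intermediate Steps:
n(L) = 1/(2*L)
n(h(6, -5))*19 = ((½)/3)*19 = ((½)*(⅓))*19 = (⅙)*19 = 19/6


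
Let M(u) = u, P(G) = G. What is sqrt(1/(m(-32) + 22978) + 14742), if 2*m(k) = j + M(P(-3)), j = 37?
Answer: sqrt(866125303505)/7665 ≈ 121.42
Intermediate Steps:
m(k) = 17 (m(k) = (37 - 3)/2 = (1/2)*34 = 17)
sqrt(1/(m(-32) + 22978) + 14742) = sqrt(1/(17 + 22978) + 14742) = sqrt(1/22995 + 14742) = sqrt(338992291/22995) = sqrt(866125303505)/7665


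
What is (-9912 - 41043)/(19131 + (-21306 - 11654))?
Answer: 50955/13829 ≈ 3.6846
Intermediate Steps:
(-9912 - 41043)/(19131 + (-21306 - 11654)) = -50955/(19131 - 32960) = -50955/(-13829) = -50955*(-1/13829) = 50955/13829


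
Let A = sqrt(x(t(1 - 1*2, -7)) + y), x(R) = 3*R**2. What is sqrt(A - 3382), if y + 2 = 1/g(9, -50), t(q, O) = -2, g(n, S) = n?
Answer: sqrt(-30438 + 3*sqrt(91))/3 ≈ 58.128*I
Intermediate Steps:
y = -17/9 (y = -2 + 1/9 = -17/9 ≈ -1.8889)
A = sqrt(91)/3 (A = sqrt(3*(-2)**2 - 17/9) = sqrt(3*4 - 17/9) = sqrt(12 - 17/9) = sqrt(91/9) = sqrt(91)/3 ≈ 3.1798)
sqrt(A - 3382) = sqrt(sqrt(91)/3 - 3382) = sqrt(-3382 + sqrt(91)/3)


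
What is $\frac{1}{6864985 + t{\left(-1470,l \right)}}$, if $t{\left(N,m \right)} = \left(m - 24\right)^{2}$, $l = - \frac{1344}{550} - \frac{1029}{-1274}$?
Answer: $\frac{51122500}{350988793452709} \approx 1.4565 \cdot 10^{-7}$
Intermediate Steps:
$l = - \frac{11697}{7150}$ ($l = \left(-1344\right) \frac{1}{550} - - \frac{21}{26} = - \frac{672}{275} + \frac{21}{26} = - \frac{11697}{7150} \approx -1.6359$)
$t{\left(N,m \right)} = \left(-24 + m\right)^{2}$
$\frac{1}{6864985 + t{\left(-1470,l \right)}} = \frac{1}{6864985 + \left(-24 - \frac{11697}{7150}\right)^{2}} = \frac{1}{6864985 + \left(- \frac{183297}{7150}\right)^{2}} = \frac{1}{6864985 + \frac{33597790209}{51122500}} = \frac{1}{\frac{350988793452709}{51122500}} = \frac{51122500}{350988793452709}$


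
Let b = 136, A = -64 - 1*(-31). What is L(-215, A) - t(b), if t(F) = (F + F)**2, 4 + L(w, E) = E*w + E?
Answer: -66926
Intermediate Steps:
A = -33 (A = -64 + 31 = -33)
L(w, E) = -4 + E + E*w (L(w, E) = -4 + (E*w + E) = -4 + (E + E*w) = -4 + E + E*w)
t(F) = 4*F**2 (t(F) = (2*F)**2 = 4*F**2)
L(-215, A) - t(b) = (-4 - 33 - 33*(-215)) - 4*136**2 = (-4 - 33 + 7095) - 4*18496 = 7058 - 1*73984 = 7058 - 73984 = -66926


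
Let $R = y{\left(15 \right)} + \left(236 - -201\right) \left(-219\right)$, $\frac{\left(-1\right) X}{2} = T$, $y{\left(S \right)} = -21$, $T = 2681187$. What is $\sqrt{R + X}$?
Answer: $i \sqrt{5458098} \approx 2336.3 i$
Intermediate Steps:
$X = -5362374$ ($X = \left(-2\right) 2681187 = -5362374$)
$R = -95724$ ($R = -21 + \left(236 - -201\right) \left(-219\right) = -21 + \left(236 + 201\right) \left(-219\right) = -21 + 437 \left(-219\right) = -21 - 95703 = -95724$)
$\sqrt{R + X} = \sqrt{-95724 - 5362374} = \sqrt{-5458098} = i \sqrt{5458098}$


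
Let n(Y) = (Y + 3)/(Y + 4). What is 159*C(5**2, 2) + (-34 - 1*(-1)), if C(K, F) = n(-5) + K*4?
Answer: 16185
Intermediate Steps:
n(Y) = (3 + Y)/(4 + Y)
C(K, F) = 2 + 4*K (C(K, F) = (3 - 5)/(4 - 5) + K*4 = -2/(-1) + 4*K = -1*(-2) + 4*K = 2 + 4*K)
159*C(5**2, 2) + (-34 - 1*(-1)) = 159*(2 + 4*5**2) + (-34 - 1*(-1)) = 159*(2 + 4*25) + (-34 + 1) = 159*(2 + 100) - 33 = 159*102 - 33 = 16218 - 33 = 16185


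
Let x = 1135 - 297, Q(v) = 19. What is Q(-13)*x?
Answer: 15922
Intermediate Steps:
x = 838
Q(-13)*x = 19*838 = 15922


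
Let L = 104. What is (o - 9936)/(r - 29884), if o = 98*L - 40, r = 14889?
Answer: -216/14995 ≈ -0.014405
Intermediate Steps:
o = 10152 (o = 98*104 - 40 = 10192 - 40 = 10152)
(o - 9936)/(r - 29884) = (10152 - 9936)/(14889 - 29884) = 216/(-14995) = 216*(-1/14995) = -216/14995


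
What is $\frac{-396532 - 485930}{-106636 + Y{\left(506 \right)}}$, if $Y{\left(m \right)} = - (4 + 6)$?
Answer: $\frac{441231}{53323} \approx 8.2747$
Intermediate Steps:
$Y{\left(m \right)} = -10$ ($Y{\left(m \right)} = \left(-1\right) 10 = -10$)
$\frac{-396532 - 485930}{-106636 + Y{\left(506 \right)}} = \frac{-396532 - 485930}{-106636 - 10} = - \frac{882462}{-106646} = \left(-882462\right) \left(- \frac{1}{106646}\right) = \frac{441231}{53323}$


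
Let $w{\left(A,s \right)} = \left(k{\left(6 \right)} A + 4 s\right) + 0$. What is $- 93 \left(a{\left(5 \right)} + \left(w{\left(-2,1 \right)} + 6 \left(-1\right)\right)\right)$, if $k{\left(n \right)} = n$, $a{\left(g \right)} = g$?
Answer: $837$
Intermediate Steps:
$w{\left(A,s \right)} = 4 s + 6 A$ ($w{\left(A,s \right)} = \left(6 A + 4 s\right) + 0 = \left(4 s + 6 A\right) + 0 = 4 s + 6 A$)
$- 93 \left(a{\left(5 \right)} + \left(w{\left(-2,1 \right)} + 6 \left(-1\right)\right)\right) = - 93 \left(5 + \left(\left(4 \cdot 1 + 6 \left(-2\right)\right) + 6 \left(-1\right)\right)\right) = - 93 \left(5 + \left(\left(4 - 12\right) - 6\right)\right) = - 93 \left(5 - 14\right) = \left(-93\right) \left(-9\right) = 837$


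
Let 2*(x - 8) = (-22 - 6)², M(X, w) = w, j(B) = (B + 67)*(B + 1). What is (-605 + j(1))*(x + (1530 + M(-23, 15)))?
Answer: -912205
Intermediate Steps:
j(B) = (1 + B)*(67 + B) (j(B) = (67 + B)*(1 + B) = (1 + B)*(67 + B))
x = 400 (x = 8 + (-22 - 6)²/2 = 8 + (½)*(-28)² = 8 + (½)*784 = 8 + 392 = 400)
(-605 + j(1))*(x + (1530 + M(-23, 15))) = (-605 + (67 + 1² + 68*1))*(400 + (1530 + 15)) = (-605 + (67 + 1 + 68))*(400 + 1545) = (-605 + 136)*1945 = -469*1945 = -912205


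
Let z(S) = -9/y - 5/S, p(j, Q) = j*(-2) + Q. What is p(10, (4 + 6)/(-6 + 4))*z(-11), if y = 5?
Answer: 370/11 ≈ 33.636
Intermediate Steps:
p(j, Q) = Q - 2*j (p(j, Q) = -2*j + Q = Q - 2*j)
z(S) = -9/5 - 5/S
p(10, (4 + 6)/(-6 + 4))*z(-11) = ((4 + 6)/(-6 + 4) - 2*10)*(-9/5 - 5/(-11)) = (10/(-2) - 20)*(-9/5 - 5*(-1/11)) = (10*(-½) - 20)*(-9/5 + 5/11) = (-5 - 20)*(-74/55) = -25*(-74/55) = 370/11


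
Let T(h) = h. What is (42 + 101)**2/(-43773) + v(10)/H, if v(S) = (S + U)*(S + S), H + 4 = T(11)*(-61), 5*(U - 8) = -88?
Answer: -4717753/9848925 ≈ -0.47901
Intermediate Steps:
U = -48/5 (U = 8 + (1/5)*(-88) = 8 - 88/5 = -48/5 ≈ -9.6000)
H = -675 (H = -4 + 11*(-61) = -4 - 671 = -675)
v(S) = 2*S*(-48/5 + S) (v(S) = (S - 48/5)*(S + S) = (-48/5 + S)*(2*S) = 2*S*(-48/5 + S))
(42 + 101)**2/(-43773) + v(10)/H = (42 + 101)**2/(-43773) + ((2/5)*10*(-48 + 5*10))/(-675) = 143**2*(-1/43773) + ((2/5)*10*(-48 + 50))*(-1/675) = 20449*(-1/43773) + ((2/5)*10*2)*(-1/675) = -20449/43773 + 8*(-1/675) = -20449/43773 - 8/675 = -4717753/9848925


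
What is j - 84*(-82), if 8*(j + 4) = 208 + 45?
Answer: 55325/8 ≈ 6915.6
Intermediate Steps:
j = 221/8 (j = -4 + (208 + 45)/8 = -4 + (⅛)*253 = -4 + 253/8 = 221/8 ≈ 27.625)
j - 84*(-82) = 221/8 - 84*(-82) = 221/8 + 6888 = 55325/8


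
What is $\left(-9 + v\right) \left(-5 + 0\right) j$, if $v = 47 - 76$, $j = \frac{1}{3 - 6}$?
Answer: $- \frac{190}{3} \approx -63.333$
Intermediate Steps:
$j = - \frac{1}{3}$ ($j = \frac{1}{-3} = - \frac{1}{3} \approx -0.33333$)
$v = -29$ ($v = 47 - 76 = -29$)
$\left(-9 + v\right) \left(-5 + 0\right) j = \left(-9 - 29\right) \left(-5 + 0\right) \left(- \frac{1}{3}\right) = - 38 \left(\left(-5\right) \left(- \frac{1}{3}\right)\right) = \left(-38\right) \frac{5}{3} = - \frac{190}{3}$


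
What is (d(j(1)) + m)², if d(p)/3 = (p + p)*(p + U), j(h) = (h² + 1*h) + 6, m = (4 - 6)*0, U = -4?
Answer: 36864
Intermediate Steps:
m = 0 (m = -2*0 = 0)
j(h) = 6 + h + h² (j(h) = (h² + h) + 6 = (h + h²) + 6 = 6 + h + h²)
d(p) = 6*p*(-4 + p) (d(p) = 3*((p + p)*(p - 4)) = 3*((2*p)*(-4 + p)) = 3*(2*p*(-4 + p)) = 6*p*(-4 + p))
(d(j(1)) + m)² = (6*(6 + 1 + 1²)*(-4 + (6 + 1 + 1²)) + 0)² = (6*(6 + 1 + 1)*(-4 + (6 + 1 + 1)) + 0)² = (6*8*(-4 + 8) + 0)² = (6*8*4 + 0)² = (192 + 0)² = 192² = 36864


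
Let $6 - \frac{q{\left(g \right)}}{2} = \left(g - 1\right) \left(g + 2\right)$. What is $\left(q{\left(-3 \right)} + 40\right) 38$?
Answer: $1672$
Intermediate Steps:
$q{\left(g \right)} = 12 - 2 \left(-1 + g\right) \left(2 + g\right)$ ($q{\left(g \right)} = 12 - 2 \left(g - 1\right) \left(g + 2\right) = 12 - 2 \left(-1 + g\right) \left(2 + g\right)$)
$\left(q{\left(-3 \right)} + 40\right) 38 = \left(\left(16 - -6 - 2 \left(-3\right)^{2}\right) + 40\right) 38 = \left(\left(16 + 6 - 18\right) + 40\right) 38 = \left(4 + 40\right) 38 = 44 \cdot 38 = 1672$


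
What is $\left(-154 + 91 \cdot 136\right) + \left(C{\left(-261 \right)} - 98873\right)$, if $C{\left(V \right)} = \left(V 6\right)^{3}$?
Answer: $-3840476147$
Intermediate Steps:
$C{\left(V \right)} = 216 V^{3}$ ($C{\left(V \right)} = \left(6 V\right)^{3} = 216 V^{3}$)
$\left(-154 + 91 \cdot 136\right) + \left(C{\left(-261 \right)} - 98873\right) = \left(-154 + 91 \cdot 136\right) + \left(216 \left(-261\right)^{3} - 98873\right) = \left(-154 + 12376\right) + \left(216 \left(-17779581\right) - 98873\right) = 12222 - 3840488369 = -3840476147$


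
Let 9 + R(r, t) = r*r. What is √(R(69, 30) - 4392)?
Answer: 6*√10 ≈ 18.974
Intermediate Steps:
R(r, t) = -9 + r² (R(r, t) = -9 + r*r = -9 + r²)
√(R(69, 30) - 4392) = √((-9 + 69²) - 4392) = √((-9 + 4761) - 4392) = √(4752 - 4392) = √360 = 6*√10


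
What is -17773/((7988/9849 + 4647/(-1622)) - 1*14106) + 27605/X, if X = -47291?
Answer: 7205560755178379/10658316098897185 ≈ 0.67605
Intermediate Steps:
-17773/((7988/9849 + 4647/(-1622)) - 1*14106) + 27605/X = -17773/((7988/9849 + 4647/(-1622)) - 1*14106) + 27605/(-47291) = -17773/((7988*(1/9849) + 4647*(-1/1622)) - 14106) + 27605*(-1/47291) = -17773/((7988/9849 - 4647/1622) - 14106) - 27605/47291 = -17773/(-32811767/15975078 - 14106) - 27605/47291 = -17773/(-225377262035/15975078) - 27605/47291 = -17773*(-15975078/225377262035) - 27605/47291 = 283925061294/225377262035 - 27605/47291 = 7205560755178379/10658316098897185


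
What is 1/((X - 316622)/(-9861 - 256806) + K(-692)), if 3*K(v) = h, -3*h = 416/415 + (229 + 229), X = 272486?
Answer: -332000415/16877160734 ≈ -0.019672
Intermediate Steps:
h = -190486/1245 (h = -(416/415 + (229 + 229))/3 = -(416*(1/415) + 458)/3 = -(416/415 + 458)/3 = -⅓*190486/415 = -190486/1245 ≈ -153.00)
K(v) = -190486/3735 (K(v) = (⅓)*(-190486/1245) = -190486/3735)
1/((X - 316622)/(-9861 - 256806) + K(-692)) = 1/((272486 - 316622)/(-9861 - 256806) - 190486/3735) = 1/(-44136/(-266667) - 190486/3735) = 1/(-44136*(-1/266667) - 190486/3735) = 1/(14712/88889 - 190486/3735) = 1/(-16877160734/332000415) = -332000415/16877160734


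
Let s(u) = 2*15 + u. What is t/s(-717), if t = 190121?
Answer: -190121/687 ≈ -276.74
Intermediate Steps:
s(u) = 30 + u
t/s(-717) = 190121/(30 - 717) = 190121/(-687) = 190121*(-1/687) = -190121/687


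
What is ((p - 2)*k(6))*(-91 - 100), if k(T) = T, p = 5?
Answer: -3438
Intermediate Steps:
((p - 2)*k(6))*(-91 - 100) = ((5 - 2)*6)*(-91 - 100) = (3*6)*(-191) = 18*(-191) = -3438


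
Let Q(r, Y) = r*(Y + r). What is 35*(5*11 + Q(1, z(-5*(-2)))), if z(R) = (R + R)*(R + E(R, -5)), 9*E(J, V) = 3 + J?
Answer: 89740/9 ≈ 9971.1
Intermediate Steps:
E(J, V) = ⅓ + J/9 (E(J, V) = (3 + J)/9 = ⅓ + J/9)
z(R) = 2*R*(⅓ + 10*R/9) (z(R) = (R + R)*(R + (⅓ + R/9)) = (2*R)*(⅓ + 10*R/9) = 2*R*(⅓ + 10*R/9))
35*(5*11 + Q(1, z(-5*(-2)))) = 35*(5*11 + 1*(2*(-5*(-2))*(3 + 10*(-5*(-2)))/9 + 1)) = 35*(55 + 1*((2/9)*10*(3 + 10*10) + 1)) = 35*(55 + 1*((2/9)*10*(3 + 100) + 1)) = 35*(55 + 1*((2/9)*10*103 + 1)) = 35*(55 + 1*(2060/9 + 1)) = 35*(55 + 1*(2069/9)) = 35*(55 + 2069/9) = 35*(2564/9) = 89740/9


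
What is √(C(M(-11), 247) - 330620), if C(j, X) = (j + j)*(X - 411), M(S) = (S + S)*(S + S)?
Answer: 2*I*√122343 ≈ 699.55*I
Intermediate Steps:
M(S) = 4*S² (M(S) = (2*S)*(2*S) = 4*S²)
C(j, X) = 2*j*(-411 + X) (C(j, X) = (2*j)*(-411 + X) = 2*j*(-411 + X))
√(C(M(-11), 247) - 330620) = √(2*(4*(-11)²)*(-411 + 247) - 330620) = √(2*(4*121)*(-164) - 330620) = √(2*484*(-164) - 330620) = √(-158752 - 330620) = √(-489372) = 2*I*√122343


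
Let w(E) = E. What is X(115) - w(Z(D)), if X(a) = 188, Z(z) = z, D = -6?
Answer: 194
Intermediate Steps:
X(115) - w(Z(D)) = 188 - 1*(-6) = 188 + 6 = 194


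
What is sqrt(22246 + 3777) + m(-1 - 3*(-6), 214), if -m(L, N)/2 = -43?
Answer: 86 + sqrt(26023) ≈ 247.32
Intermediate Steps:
m(L, N) = 86 (m(L, N) = -2*(-43) = 86)
sqrt(22246 + 3777) + m(-1 - 3*(-6), 214) = sqrt(22246 + 3777) + 86 = sqrt(26023) + 86 = 86 + sqrt(26023)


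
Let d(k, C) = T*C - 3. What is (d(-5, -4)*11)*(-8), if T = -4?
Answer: -1144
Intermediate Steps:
d(k, C) = -3 - 4*C (d(k, C) = -4*C - 3 = -3 - 4*C)
(d(-5, -4)*11)*(-8) = ((-3 - 4*(-4))*11)*(-8) = ((-3 + 16)*11)*(-8) = (13*11)*(-8) = 143*(-8) = -1144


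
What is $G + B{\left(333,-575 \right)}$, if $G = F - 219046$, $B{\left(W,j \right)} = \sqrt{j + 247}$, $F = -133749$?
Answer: $-352795 + 2 i \sqrt{82} \approx -3.528 \cdot 10^{5} + 18.111 i$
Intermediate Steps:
$B{\left(W,j \right)} = \sqrt{247 + j}$
$G = -352795$ ($G = -133749 - 219046 = -352795$)
$G + B{\left(333,-575 \right)} = -352795 + \sqrt{247 - 575} = -352795 + \sqrt{-328} = -352795 + 2 i \sqrt{82}$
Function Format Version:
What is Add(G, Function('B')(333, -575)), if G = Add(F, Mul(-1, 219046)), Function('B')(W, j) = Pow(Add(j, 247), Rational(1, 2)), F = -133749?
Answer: Add(-352795, Mul(2, I, Pow(82, Rational(1, 2)))) ≈ Add(-3.5280e+5, Mul(18.111, I))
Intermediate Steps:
Function('B')(W, j) = Pow(Add(247, j), Rational(1, 2))
G = -352795 (G = Add(-133749, Mul(-1, 219046)) = Add(-133749, -219046) = -352795)
Add(G, Function('B')(333, -575)) = Add(-352795, Pow(Add(247, -575), Rational(1, 2))) = Add(-352795, Pow(-328, Rational(1, 2))) = Add(-352795, Mul(2, I, Pow(82, Rational(1, 2))))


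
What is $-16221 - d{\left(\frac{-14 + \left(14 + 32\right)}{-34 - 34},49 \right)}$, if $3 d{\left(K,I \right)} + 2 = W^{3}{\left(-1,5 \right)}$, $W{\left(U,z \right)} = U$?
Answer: $-16220$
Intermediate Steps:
$d{\left(K,I \right)} = -1$ ($d{\left(K,I \right)} = - \frac{2}{3} + \frac{\left(-1\right)^{3}}{3} = - \frac{2}{3} + \frac{1}{3} \left(-1\right) = - \frac{2}{3} - \frac{1}{3} = -1$)
$-16221 - d{\left(\frac{-14 + \left(14 + 32\right)}{-34 - 34},49 \right)} = -16221 - -1 = -16221 + 1 = -16220$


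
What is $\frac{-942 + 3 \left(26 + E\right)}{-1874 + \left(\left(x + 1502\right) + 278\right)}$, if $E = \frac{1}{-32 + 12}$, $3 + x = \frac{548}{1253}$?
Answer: $\frac{7218533}{806620} \approx 8.9491$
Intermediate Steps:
$x = - \frac{3211}{1253}$ ($x = -3 + \frac{548}{1253} = - \frac{3211}{1253} \approx -2.5626$)
$E = - \frac{1}{20}$ ($E = \frac{1}{-20} = - \frac{1}{20} \approx -0.05$)
$\frac{-942 + 3 \left(26 + E\right)}{-1874 + \left(\left(x + 1502\right) + 278\right)} = \frac{-942 + 3 \left(26 - \frac{1}{20}\right)}{-1874 + \left(\left(- \frac{3211}{1253} + 1502\right) + 278\right)} = \frac{-942 + 3 \cdot \frac{519}{20}}{-1874 + \left(\frac{1878795}{1253} + 278\right)} = \frac{-942 + \frac{1557}{20}}{-1874 + \frac{2227129}{1253}} = - \frac{17283}{20 \left(- \frac{120993}{1253}\right)} = \left(- \frac{17283}{20}\right) \left(- \frac{1253}{120993}\right) = \frac{7218533}{806620}$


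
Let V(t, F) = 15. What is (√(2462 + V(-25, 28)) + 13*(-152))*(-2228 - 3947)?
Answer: 12201800 - 6175*√2477 ≈ 1.1894e+7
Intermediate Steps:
(√(2462 + V(-25, 28)) + 13*(-152))*(-2228 - 3947) = (√(2462 + 15) + 13*(-152))*(-2228 - 3947) = (√2477 - 1976)*(-6175) = (-1976 + √2477)*(-6175) = 12201800 - 6175*√2477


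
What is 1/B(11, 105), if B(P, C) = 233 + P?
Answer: 1/244 ≈ 0.0040984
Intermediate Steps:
1/B(11, 105) = 1/(233 + 11) = 1/244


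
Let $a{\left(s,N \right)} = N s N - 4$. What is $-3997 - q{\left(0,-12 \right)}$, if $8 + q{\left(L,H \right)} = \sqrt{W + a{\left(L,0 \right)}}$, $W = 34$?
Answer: $-3989 - \sqrt{30} \approx -3994.5$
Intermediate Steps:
$a{\left(s,N \right)} = -4 + s N^{2}$ ($a{\left(s,N \right)} = s N^{2} - 4 = -4 + s N^{2}$)
$q{\left(L,H \right)} = -8 + \sqrt{30}$ ($q{\left(L,H \right)} = -8 + \sqrt{34 + \left(-4 + L 0^{2}\right)} = -8 + \sqrt{34 + \left(-4 + L 0\right)} = -8 + \sqrt{34 + \left(-4 + 0\right)} = -8 + \sqrt{34 - 4} = -8 + \sqrt{30}$)
$-3997 - q{\left(0,-12 \right)} = -3997 - \left(-8 + \sqrt{30}\right) = -3997 + \left(8 - \sqrt{30}\right) = -3989 - \sqrt{30}$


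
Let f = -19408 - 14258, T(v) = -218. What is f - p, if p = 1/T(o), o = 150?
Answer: -7339187/218 ≈ -33666.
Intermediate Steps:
p = -1/218 (p = 1/(-218) = -1/218 ≈ -0.0045872)
f = -33666
f - p = -33666 - 1*(-1/218) = -33666 + 1/218 = -7339187/218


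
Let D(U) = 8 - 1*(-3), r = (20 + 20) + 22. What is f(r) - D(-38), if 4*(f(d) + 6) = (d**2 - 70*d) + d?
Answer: -251/2 ≈ -125.50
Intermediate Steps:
r = 62 (r = 40 + 22 = 62)
D(U) = 11 (D(U) = 8 + 3 = 11)
f(d) = -6 - 69*d/4 + d**2/4 (f(d) = -6 + ((d**2 - 70*d) + d)/4 = -6 + (d**2 - 69*d)/4 = -6 + (-69*d/4 + d**2/4) = -6 - 69*d/4 + d**2/4)
f(r) - D(-38) = (-6 - 69/4*62 + (1/4)*62**2) - 1*11 = (-6 - 2139/2 + (1/4)*3844) - 11 = (-6 - 2139/2 + 961) - 11 = -229/2 - 11 = -251/2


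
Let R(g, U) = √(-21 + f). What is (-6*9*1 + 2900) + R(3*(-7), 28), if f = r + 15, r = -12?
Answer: 2846 + 3*I*√2 ≈ 2846.0 + 4.2426*I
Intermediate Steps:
f = 3 (f = -12 + 15 = 3)
R(g, U) = 3*I*√2 (R(g, U) = √(-21 + 3) = √(-18) = 3*I*√2)
(-6*9*1 + 2900) + R(3*(-7), 28) = (-6*9*1 + 2900) + 3*I*√2 = (-54*1 + 2900) + 3*I*√2 = (-54 + 2900) + 3*I*√2 = 2846 + 3*I*√2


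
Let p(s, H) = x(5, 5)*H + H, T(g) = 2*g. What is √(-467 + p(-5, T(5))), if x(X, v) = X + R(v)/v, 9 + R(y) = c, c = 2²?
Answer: I*√417 ≈ 20.421*I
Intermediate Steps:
c = 4
R(y) = -5 (R(y) = -9 + 4 = -5)
x(X, v) = X - 5/v
p(s, H) = 5*H (p(s, H) = (5 - 5/5)*H + H = (5 - 5*⅕)*H + H = (5 - 1)*H + H = 4*H + H = 5*H)
√(-467 + p(-5, T(5))) = √(-467 + 5*(2*5)) = √(-467 + 5*10) = √(-467 + 50) = √(-417) = I*√417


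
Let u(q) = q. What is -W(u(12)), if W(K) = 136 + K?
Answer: -148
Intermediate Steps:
-W(u(12)) = -(136 + 12) = -1*148 = -148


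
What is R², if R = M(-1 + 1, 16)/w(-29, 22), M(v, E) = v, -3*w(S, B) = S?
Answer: 0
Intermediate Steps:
w(S, B) = -S/3
R = 0 (R = (-1 + 1)/((-⅓*(-29))) = 0/(29/3) = 0*(3/29) = 0)
R² = 0² = 0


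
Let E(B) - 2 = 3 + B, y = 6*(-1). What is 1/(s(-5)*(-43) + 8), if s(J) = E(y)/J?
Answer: -5/3 ≈ -1.6667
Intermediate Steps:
y = -6
E(B) = 5 + B (E(B) = 2 + (3 + B) = 5 + B)
s(J) = -1/J (s(J) = (5 - 6)/J = -1/J)
1/(s(-5)*(-43) + 8) = 1/(-1/(-5)*(-43) + 8) = 1/(-1*(-⅕)*(-43) + 8) = 1/((⅕)*(-43) + 8) = 1/(-43/5 + 8) = 1/(-⅗) = -5/3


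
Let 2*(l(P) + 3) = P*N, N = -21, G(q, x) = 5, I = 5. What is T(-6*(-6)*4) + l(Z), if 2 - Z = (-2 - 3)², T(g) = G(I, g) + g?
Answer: 775/2 ≈ 387.50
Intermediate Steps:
T(g) = 5 + g
Z = -23 (Z = 2 - (-2 - 3)² = 2 - 1*(-5)² = 2 - 1*25 = 2 - 25 = -23)
l(P) = -3 - 21*P/2 (l(P) = -3 + (P*(-21))/2 = -3 + (-21*P)/2 = -3 - 21*P/2)
T(-6*(-6)*4) + l(Z) = (5 - 6*(-6)*4) + (-3 - 21/2*(-23)) = (5 + 36*4) + (-3 + 483/2) = (5 + 144) + 477/2 = 149 + 477/2 = 775/2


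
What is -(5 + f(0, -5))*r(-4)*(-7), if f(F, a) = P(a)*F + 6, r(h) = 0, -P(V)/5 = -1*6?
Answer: 0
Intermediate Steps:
P(V) = 30 (P(V) = -(-5)*6 = -5*(-6) = 30)
f(F, a) = 6 + 30*F (f(F, a) = 30*F + 6 = 6 + 30*F)
-(5 + f(0, -5))*r(-4)*(-7) = -(5 + (6 + 30*0))*0*(-7) = -(5 + (6 + 0))*0*(-7) = -(5 + 6)*0*(-7) = -11*0*(-7) = -0*(-7) = -1*0 = 0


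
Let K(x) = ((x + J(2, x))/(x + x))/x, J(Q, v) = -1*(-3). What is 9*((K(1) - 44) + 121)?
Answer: 711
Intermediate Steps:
J(Q, v) = 3
K(x) = (3 + x)/(2*x²) (K(x) = ((x + 3)/(x + x))/x = ((3 + x)/((2*x)))/x = ((3 + x)*(1/(2*x)))/x = ((3 + x)/(2*x))/x = (3 + x)/(2*x²))
9*((K(1) - 44) + 121) = 9*(((½)*(3 + 1)/1² - 44) + 121) = 9*(((½)*1*4 - 44) + 121) = 9*((2 - 44) + 121) = 9*(-42 + 121) = 9*79 = 711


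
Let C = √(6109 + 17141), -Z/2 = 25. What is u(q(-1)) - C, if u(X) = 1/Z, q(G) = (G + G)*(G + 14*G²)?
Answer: -1/50 - 5*√930 ≈ -152.50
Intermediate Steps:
Z = -50 (Z = -2*25 = -50)
q(G) = 2*G*(G + 14*G²) (q(G) = (2*G)*(G + 14*G²) = 2*G*(G + 14*G²))
C = 5*√930 (C = √23250 = 5*√930 ≈ 152.48)
u(X) = -1/50 (u(X) = 1/(-50) = -1/50)
u(q(-1)) - C = -1/50 - 5*√930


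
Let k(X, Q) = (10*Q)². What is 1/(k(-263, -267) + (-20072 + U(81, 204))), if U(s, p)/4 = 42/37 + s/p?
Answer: 629/4471456667 ≈ 1.4067e-7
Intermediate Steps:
k(X, Q) = 100*Q²
U(s, p) = 168/37 + 4*s/p (U(s, p) = 4*(42/37 + s/p) = 168/37 + 4*s/p)
1/(k(-263, -267) + (-20072 + U(81, 204))) = 1/(100*(-267)² + (-20072 + (168/37 + 4*81/204))) = 1/(100*71289 + (-20072 + (168/37 + 4*81*(1/204)))) = 1/(7128900 + (-20072 + (168/37 + 27/17))) = 1/(7128900 + (-20072 + 3855/629)) = 1/(7128900 - 12621433/629) = 1/(4471456667/629) = 629/4471456667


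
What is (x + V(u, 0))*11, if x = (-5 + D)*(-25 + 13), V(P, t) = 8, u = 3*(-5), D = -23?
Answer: 3784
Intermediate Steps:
u = -15
x = 336 (x = (-5 - 23)*(-25 + 13) = -28*(-12) = 336)
(x + V(u, 0))*11 = (336 + 8)*11 = 344*11 = 3784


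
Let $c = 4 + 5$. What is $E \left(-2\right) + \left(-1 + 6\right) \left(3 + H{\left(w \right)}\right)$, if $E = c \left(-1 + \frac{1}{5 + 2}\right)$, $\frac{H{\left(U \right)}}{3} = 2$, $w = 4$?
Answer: $\frac{423}{7} \approx 60.429$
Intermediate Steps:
$H{\left(U \right)} = 6$ ($H{\left(U \right)} = 3 \cdot 2 = 6$)
$c = 9$
$E = - \frac{54}{7}$ ($E = 9 \left(-1 + \frac{1}{5 + 2}\right) = 9 \left(-1 + \frac{1}{7}\right) = 9 \left(- \frac{6}{7}\right) = - \frac{54}{7} \approx -7.7143$)
$E \left(-2\right) + \left(-1 + 6\right) \left(3 + H{\left(w \right)}\right) = \left(- \frac{54}{7}\right) \left(-2\right) + \left(-1 + 6\right) \left(3 + 6\right) = \frac{108}{7} + 5 \cdot 9 = \frac{108}{7} + 45 = \frac{423}{7}$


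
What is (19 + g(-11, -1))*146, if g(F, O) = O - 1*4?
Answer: 2044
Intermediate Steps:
g(F, O) = -4 + O (g(F, O) = O - 4 = -4 + O)
(19 + g(-11, -1))*146 = (19 + (-4 - 1))*146 = (19 - 5)*146 = 14*146 = 2044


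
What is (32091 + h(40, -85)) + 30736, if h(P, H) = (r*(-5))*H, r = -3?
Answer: 61552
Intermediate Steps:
h(P, H) = 15*H (h(P, H) = (-3*(-5))*H = 15*H)
(32091 + h(40, -85)) + 30736 = (32091 + 15*(-85)) + 30736 = (32091 - 1275) + 30736 = 30816 + 30736 = 61552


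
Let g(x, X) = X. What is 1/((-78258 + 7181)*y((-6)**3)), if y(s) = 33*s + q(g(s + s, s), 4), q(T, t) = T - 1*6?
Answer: 1/522415950 ≈ 1.9142e-9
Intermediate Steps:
q(T, t) = -6 + T (q(T, t) = T - 6 = -6 + T)
y(s) = -6 + 34*s (y(s) = 33*s + (-6 + s) = -6 + 34*s)
1/((-78258 + 7181)*y((-6)**3)) = 1/((-78258 + 7181)*(-6 + 34*(-6)**3)) = 1/((-71077)*(-6 + 34*(-216))) = -1/(71077*(-6 - 7344)) = -1/71077/(-7350) = -1/71077*(-1/7350) = 1/522415950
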